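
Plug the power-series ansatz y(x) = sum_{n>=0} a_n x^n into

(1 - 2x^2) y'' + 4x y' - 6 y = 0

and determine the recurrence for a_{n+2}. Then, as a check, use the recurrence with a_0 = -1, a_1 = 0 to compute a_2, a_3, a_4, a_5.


Substitute y = sum_n a_n x^n.
(1 - 2 x^2) y'' contributes (n+2)(n+1) a_{n+2} - 2 n(n-1) a_n at x^n.
4 x y'(x) contributes 4 n a_n at x^n.
-6 y(x) contributes -6 a_n at x^n.
Matching x^n: (n+2)(n+1) a_{n+2} + (-2 n(n-1) + 4 n - 6) a_n = 0.
Thus a_{n+2} = (2 n(n-1) - 4 n + 6) / ((n+1)(n+2)) * a_n.

Check with a_0 = -1, a_1 = 0 (apply the recurrence for n = 0, 1, 2, 3): a_0 = -1, a_1 = 0, a_2 = -3, a_3 = 0, a_4 = -1/2, a_5 = 0.

a_(n+2) = (2 n(n-1) - 4 n + 6) / ((n+1)(n+2)) * a_n; check: a_0 = -1, a_1 = 0, a_2 = -3, a_3 = 0, a_4 = -1/2, a_5 = 0


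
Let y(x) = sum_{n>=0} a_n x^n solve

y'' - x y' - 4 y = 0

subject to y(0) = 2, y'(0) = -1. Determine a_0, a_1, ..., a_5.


Ansatz: y(x) = sum_{n>=0} a_n x^n, so y'(x) = sum_{n>=1} n a_n x^(n-1) and y''(x) = sum_{n>=2} n(n-1) a_n x^(n-2).
Substitute into P(x) y'' + Q(x) y' + R(x) y = 0 with P(x) = 1, Q(x) = -x, R(x) = -4, and match powers of x.
Initial conditions: a_0 = 2, a_1 = -1.
Setting the coefficient of each power of x to zero and solving order by order (substituting the coefficients already found):
  x^0: 2 a_2 - 4 a_0 = 0  ->  2 a_2 = 4 a_0 = 8  ->  a_2 = 4
  x^1: 6 a_3 - 5 a_1 = 0  ->  6 a_3 = 5 a_1 = -5  ->  a_3 = -5/6
  x^2: 12 a_4 - 6 a_2 = 0  ->  12 a_4 = 6 a_2 = 24  ->  a_4 = 2
  x^3: 20 a_5 - 7 a_3 = 0  ->  20 a_5 = 7 a_3 = -35/6  ->  a_5 = -7/24
Truncated series: y(x) = 2 - x + 4 x^2 - (5/6) x^3 + 2 x^4 - (7/24) x^5 + O(x^6).

a_0 = 2; a_1 = -1; a_2 = 4; a_3 = -5/6; a_4 = 2; a_5 = -7/24


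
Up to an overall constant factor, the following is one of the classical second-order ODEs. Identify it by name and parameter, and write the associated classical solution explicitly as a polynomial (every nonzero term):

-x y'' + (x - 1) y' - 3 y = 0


All three coefficients share the factor -1; dividing through by -1 gives  x y'' + (1 - x) y' + 3 y = 0.
This matches the Laguerre equation x y'' + (1 - x) y' + n y = 0 with n = 3; the polynomial solution is L_3(x).
With y = sum_k a_k x^k, matching x^k gives (k+1)k a_{k+1} + (k+1) a_{k+1} - k a_k + n a_k = 0, i.e. (k+1)^2 a_{k+1} = (k - n) a_k = (k - 3) a_k. The right side vanishes at k = 3, so the series terminates at degree 3.
Standard normalization L_n(0) = 1 gives a_0 = 1. Work upward with a_{k+1} = (k - 3) a_k / (k+1)^2:
  a_1 = (0 - 3)(1) / 1^2 = -3/1 = -3
  a_2 = (1 - 3)(-3) / 2^2 = 6/4 = 3/2
  a_3 = (2 - 3)(3/2) / 3^2 = (-3/2)/9 = -1/6
Hence L_3(x) = -x^3/6 + 3 x^2/2 - 3 x + 1.

L_3(x); series = -x^3/6 + 3 x^2/2 - 3 x + 1


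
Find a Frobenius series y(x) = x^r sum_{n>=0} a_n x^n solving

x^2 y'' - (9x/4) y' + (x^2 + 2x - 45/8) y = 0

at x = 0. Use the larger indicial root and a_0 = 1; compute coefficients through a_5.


Write in Frobenius form y'' + (p(x)/x) y' + (q(x)/x^2) y = 0:
  p(x) = -9/4,  q(x) = x^2 + 2x - 45/8.
Indicial equation: r(r-1) + (-9/4) r + (-45/8) = 0 -> roots r_1 = 9/2, r_2 = -5/4.
Take r = r_1 = 9/2. Let y(x) = x^r sum_{n>=0} a_n x^n with a_0 = 1.
Substitute y = x^r sum a_n x^n and match x^{r+n}. The recurrence is
  D(n) a_n + 2 a_{n-1} + 1 a_{n-2} = 0,  where D(n) = (r+n)(r+n-1) + (-9/4)(r+n) + (-45/8).
  a_n = [-2 a_{n-1} - 1 a_{n-2}] / D(n).
Since the indicial polynomial factors as (r - r_1)(r - r_2), D(n) = (r_1 + n - r_1)(r_1 + n - r_2) = n(n + 23/4).
Evaluating step by step (a_0 = 1):
  n = 1: D(1) = 1(1 + 23/4) = 27/4; numerator = -2(1) = -2; a_1 = (-2)/(27/4) = -8/27
  n = 2: D(2) = 2(2 + 23/4) = 31/2; numerator = -2(-8/27) - 1(1) = -11/27; a_2 = (-11/27)/(31/2) = -22/837
  n = 3: D(3) = 3(3 + 23/4) = 105/4; numerator = -2(-22/837) - 1(-8/27) = 292/837; a_3 = (292/837)/(105/4) = 1168/87885
  n = 4: D(4) = 4(4 + 23/4) = 39; numerator = -2(1168/87885) - 1(-22/837) = -26/87885; a_4 = (-26/87885)/(39) = -2/263655
  n = 5: D(5) = 5(5 + 23/4) = 215/4; numerator = -2(-2/263655) - 1(1168/87885) = -100/7533; a_5 = (-100/7533)/(215/4) = -80/323919

r = 9/2; a_0 = 1; a_1 = -8/27; a_2 = -22/837; a_3 = 1168/87885; a_4 = -2/263655; a_5 = -80/323919


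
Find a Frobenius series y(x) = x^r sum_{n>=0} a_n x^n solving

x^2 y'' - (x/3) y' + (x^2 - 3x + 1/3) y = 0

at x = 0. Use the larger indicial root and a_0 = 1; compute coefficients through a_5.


Write in Frobenius form y'' + (p(x)/x) y' + (q(x)/x^2) y = 0:
  p(x) = -1/3,  q(x) = x^2 - 3x + 1/3.
Indicial equation: r(r-1) + (-1/3) r + (1/3) = 0 -> roots r_1 = 1, r_2 = 1/3.
Take r = r_1 = 1. Let y(x) = x^r sum_{n>=0} a_n x^n with a_0 = 1.
Substitute y = x^r sum a_n x^n and match x^{r+n}. The recurrence is
  D(n) a_n - 3 a_{n-1} + 1 a_{n-2} = 0,  where D(n) = (r+n)(r+n-1) + (-1/3)(r+n) + (1/3).
  a_n = [3 a_{n-1} - 1 a_{n-2}] / D(n).
Since the indicial polynomial factors as (r - r_1)(r - r_2), D(n) = (r_1 + n - r_1)(r_1 + n - r_2) = n(n + 2/3).
Evaluating step by step (a_0 = 1):
  n = 1: D(1) = 1(1 + 2/3) = 5/3; numerator = 3(1) = 3; a_1 = (3)/(5/3) = 9/5
  n = 2: D(2) = 2(2 + 2/3) = 16/3; numerator = 3(9/5) - 1(1) = 22/5; a_2 = (22/5)/(16/3) = 33/40
  n = 3: D(3) = 3(3 + 2/3) = 11; numerator = 3(33/40) - 1(9/5) = 27/40; a_3 = (27/40)/(11) = 27/440
  n = 4: D(4) = 4(4 + 2/3) = 56/3; numerator = 3(27/440) - 1(33/40) = -141/220; a_4 = (-141/220)/(56/3) = -423/12320
  n = 5: D(5) = 5(5 + 2/3) = 85/3; numerator = 3(-423/12320) - 1(27/440) = -405/2464; a_5 = (-405/2464)/(85/3) = -243/41888

r = 1; a_0 = 1; a_1 = 9/5; a_2 = 33/40; a_3 = 27/440; a_4 = -423/12320; a_5 = -243/41888


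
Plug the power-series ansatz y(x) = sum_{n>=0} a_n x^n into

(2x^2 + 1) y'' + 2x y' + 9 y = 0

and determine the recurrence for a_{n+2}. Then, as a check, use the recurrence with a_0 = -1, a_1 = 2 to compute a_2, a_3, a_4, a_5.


Substitute y = sum_n a_n x^n.
(1 + 2 x^2) y'' contributes (n+2)(n+1) a_{n+2} + 2 n(n-1) a_n at x^n.
2 x y'(x) contributes 2 n a_n at x^n.
9 y(x) contributes 9 a_n at x^n.
Matching x^n: (n+2)(n+1) a_{n+2} + (2 n(n-1) + 2 n + 9) a_n = 0.
Thus a_{n+2} = (-2 n(n-1) - 2 n - 9) / ((n+1)(n+2)) * a_n.

Check with a_0 = -1, a_1 = 2 (apply the recurrence for n = 0, 1, 2, 3): a_0 = -1, a_1 = 2, a_2 = 9/2, a_3 = -11/3, a_4 = -51/8, a_5 = 99/20.

a_(n+2) = (-2 n(n-1) - 2 n - 9) / ((n+1)(n+2)) * a_n; check: a_0 = -1, a_1 = 2, a_2 = 9/2, a_3 = -11/3, a_4 = -51/8, a_5 = 99/20


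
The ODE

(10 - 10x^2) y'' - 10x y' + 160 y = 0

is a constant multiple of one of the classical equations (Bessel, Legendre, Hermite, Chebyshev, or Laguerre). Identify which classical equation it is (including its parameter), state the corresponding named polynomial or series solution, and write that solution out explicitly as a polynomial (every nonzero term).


All three coefficients share the factor 10; dividing through by 10 gives  (1 - x^2) y'' - x y' + 16 y = 0.
This matches the Chebyshev equation (1 - x^2) y'' - x y' + n^2 y = 0 (note the -x y' term, not -2x y') with n^2 = 16, so n = 4; the polynomial solution is T_4(x).
With y = sum_k a_k x^k, matching x^k gives (k+2)(k+1) a_{k+2} = (k^2 - n^2) a_k = (k - 4)(k + 4) a_k. The right side vanishes at k = 4, so the series with the parity of 4 terminates at degree 4.
Standard normalization: leading coefficient of T_n is 2^(n-1), so a_4 = 2^3 = 8. Work downward with a_k = (k+1)(k+2) a_{k+2} / ((k - 4)(k + 4)):
  a_2 = (3)(4)(8) / ((2 - 4)(2 + 4)) = 96/(-12) = -8
  a_0 = (1)(2)(-8) / ((0 - 4)(0 + 4)) = -16/(-16) = 1
Hence T_4(x) = 8 x^4 - 8 x^2 + 1.

T_4(x); series = 8 x^4 - 8 x^2 + 1


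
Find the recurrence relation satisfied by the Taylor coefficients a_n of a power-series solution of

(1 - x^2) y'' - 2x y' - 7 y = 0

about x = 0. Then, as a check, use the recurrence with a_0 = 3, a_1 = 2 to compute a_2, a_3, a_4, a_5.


Substitute y = sum_n a_n x^n.
(1 - 1 x^2) y'' contributes (n+2)(n+1) a_{n+2} - n(n-1) a_n at x^n.
-2 x y'(x) contributes -2 n a_n at x^n.
-7 y(x) contributes -7 a_n at x^n.
Matching x^n: (n+2)(n+1) a_{n+2} + (-n(n-1) - 2 n - 7) a_n = 0.
Thus a_{n+2} = (n(n-1) + 2 n + 7) / ((n+1)(n+2)) * a_n.

Check with a_0 = 3, a_1 = 2 (apply the recurrence for n = 0, 1, 2, 3): a_0 = 3, a_1 = 2, a_2 = 21/2, a_3 = 3, a_4 = 91/8, a_5 = 57/20.

a_(n+2) = (n(n-1) + 2 n + 7) / ((n+1)(n+2)) * a_n; check: a_0 = 3, a_1 = 2, a_2 = 21/2, a_3 = 3, a_4 = 91/8, a_5 = 57/20


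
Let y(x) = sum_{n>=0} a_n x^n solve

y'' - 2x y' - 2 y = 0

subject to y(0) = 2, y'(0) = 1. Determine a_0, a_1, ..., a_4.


Ansatz: y(x) = sum_{n>=0} a_n x^n, so y'(x) = sum_{n>=1} n a_n x^(n-1) and y''(x) = sum_{n>=2} n(n-1) a_n x^(n-2).
Substitute into P(x) y'' + Q(x) y' + R(x) y = 0 with P(x) = 1, Q(x) = -2x, R(x) = -2, and match powers of x.
Initial conditions: a_0 = 2, a_1 = 1.
Setting the coefficient of each power of x to zero and solving order by order (substituting the coefficients already found):
  x^0: 2 a_2 - 2 a_0 = 0  ->  2 a_2 = 2 a_0 = 4  ->  a_2 = 2
  x^1: 6 a_3 - 4 a_1 = 0  ->  6 a_3 = 4 a_1 = 4  ->  a_3 = 2/3
  x^2: 12 a_4 - 6 a_2 = 0  ->  12 a_4 = 6 a_2 = 12  ->  a_4 = 1
Truncated series: y(x) = 2 + x + 2 x^2 + (2/3) x^3 + x^4 + O(x^5).

a_0 = 2; a_1 = 1; a_2 = 2; a_3 = 2/3; a_4 = 1


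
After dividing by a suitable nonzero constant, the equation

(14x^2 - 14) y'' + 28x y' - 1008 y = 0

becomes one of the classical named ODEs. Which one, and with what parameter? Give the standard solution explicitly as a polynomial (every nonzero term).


All three coefficients share the factor -14; dividing through by -14 gives  (1 - x^2) y'' - 2x y' + 72 y = 0.
This matches the Legendre equation (1 - x^2) y'' - 2x y' + n(n+1) y = 0 (note the -2x y' term) with n(n+1) = 72, so n = 8; the polynomial solution is P_8(x).
With y = sum_k a_k x^k, matching x^k gives (k+2)(k+1) a_{k+2} = [k(k+1) - n(n+1)] a_k = (k - 8)(k + 9) a_k. The right side vanishes at k = 8, so the series with the parity of 8 terminates at degree 8.
Standard normalization (P_n(1) = 1): leading coefficient (2n)!/(2^n (n!)^2) = 20922789888000/(256*1625702400) = 6435/128, so a_8 = 6435/128. Work downward with a_k = (k+1)(k+2) a_{k+2} / ((k - 8)(k + 9)):
  a_6 = (7)(8)(6435/128) / ((6 - 8)(6 + 9)) = (45045/16)/(-30) = -3003/32
  a_4 = (5)(6)(-3003/32) / ((4 - 8)(4 + 9)) = (-45045/16)/(-52) = 3465/64
  a_2 = (3)(4)(3465/64) / ((2 - 8)(2 + 9)) = (10395/16)/(-66) = -315/32
  a_0 = (1)(2)(-315/32) / ((0 - 8)(0 + 9)) = (-315/16)/(-72) = 35/128
Hence P_8(x) = 6435 x^8/128 - 3003 x^6/32 + 3465 x^4/64 - 315 x^2/32 + 35/128.

P_8(x); series = 6435 x^8/128 - 3003 x^6/32 + 3465 x^4/64 - 315 x^2/32 + 35/128


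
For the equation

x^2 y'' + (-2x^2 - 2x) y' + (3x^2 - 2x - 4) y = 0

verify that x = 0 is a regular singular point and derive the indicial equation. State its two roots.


Divide by x^2 to reach normal form y'' + P_1(x) y' + P_2(x) y = 0 with P_1(x) = -2 - 2/x and P_2(x) = 3 - 2/x - 4/x^2.
x = 0 is a singular point because the y'-coefficient -2 - 2/x has a pole at x = 0 and the y-coefficient 3 - 2/x - 4/x^2 has a pole at x = 0.
It is a regular singular point because x P_1(x) = p(x) = -2x - 2 and x^2 P_2(x) = q(x) = 3x^2 - 2x - 4 are polynomials, hence analytic at x = 0.
p(0) = -2,  q(0) = -4.
Indicial equation: r(r-1) + p(0) r + q(0) = 0, i.e. r^2 + (p(0) - 1) r + q(0) = 0, i.e. r^2 - 3 r - 4 = 0.
Discriminant: (-3)^2 - 4(-4) = 25, so r = (3 ± 5)/2.
Solving: r_1 = 4, r_2 = -1.

indicial: r^2 - 3 r - 4 = 0; roots r_1 = 4, r_2 = -1


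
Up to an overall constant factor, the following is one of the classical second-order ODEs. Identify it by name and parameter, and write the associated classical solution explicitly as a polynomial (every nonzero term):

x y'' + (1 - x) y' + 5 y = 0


The equation is already in a standard form:  x y'' + (1 - x) y' + 5 y = 0.
This matches the Laguerre equation x y'' + (1 - x) y' + n y = 0 with n = 5; the polynomial solution is L_5(x).
With y = sum_k a_k x^k, matching x^k gives (k+1)k a_{k+1} + (k+1) a_{k+1} - k a_k + n a_k = 0, i.e. (k+1)^2 a_{k+1} = (k - n) a_k = (k - 5) a_k. The right side vanishes at k = 5, so the series terminates at degree 5.
Standard normalization L_n(0) = 1 gives a_0 = 1. Work upward with a_{k+1} = (k - 5) a_k / (k+1)^2:
  a_1 = (0 - 5)(1) / 1^2 = -5/1 = -5
  a_2 = (1 - 5)(-5) / 2^2 = 20/4 = 5
  a_3 = (2 - 5)(5) / 3^2 = -15/9 = -5/3
  a_4 = (3 - 5)(-5/3) / 4^2 = (10/3)/16 = 5/24
  a_5 = (4 - 5)(5/24) / 5^2 = (-5/24)/25 = -1/120
Hence L_5(x) = -x^5/120 + 5 x^4/24 - 5 x^3/3 + 5 x^2 - 5 x + 1.

L_5(x); series = -x^5/120 + 5 x^4/24 - 5 x^3/3 + 5 x^2 - 5 x + 1


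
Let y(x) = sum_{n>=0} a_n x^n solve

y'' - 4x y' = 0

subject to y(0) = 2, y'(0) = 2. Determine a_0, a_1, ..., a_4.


Ansatz: y(x) = sum_{n>=0} a_n x^n, so y'(x) = sum_{n>=1} n a_n x^(n-1) and y''(x) = sum_{n>=2} n(n-1) a_n x^(n-2).
Substitute into P(x) y'' + Q(x) y' + R(x) y = 0 with P(x) = 1, Q(x) = -4x, R(x) = 0, and match powers of x.
Initial conditions: a_0 = 2, a_1 = 2.
Setting the coefficient of each power of x to zero and solving order by order (substituting the coefficients already found):
  x^0: 2 a_2 = 0  ->  a_2 = 0
  x^1: 6 a_3 - 4 a_1 = 0  ->  6 a_3 = 4 a_1 = 8  ->  a_3 = 4/3
  x^2: 12 a_4 - 8 a_2 = 0  ->  12 a_4 = 8 a_2 = 0  ->  a_4 = 0
Truncated series: y(x) = 2 + 2 x + (4/3) x^3 + O(x^5).

a_0 = 2; a_1 = 2; a_2 = 0; a_3 = 4/3; a_4 = 0


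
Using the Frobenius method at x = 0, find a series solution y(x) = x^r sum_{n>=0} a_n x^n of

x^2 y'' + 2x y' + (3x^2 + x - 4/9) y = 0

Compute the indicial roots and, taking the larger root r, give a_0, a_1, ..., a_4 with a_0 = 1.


Write in Frobenius form y'' + (p(x)/x) y' + (q(x)/x^2) y = 0:
  p(x) = 2,  q(x) = 3x^2 + x - 4/9.
Indicial equation: r(r-1) + (2) r + (-4/9) = 0 -> roots r_1 = 1/3, r_2 = -4/3.
Take r = r_1 = 1/3. Let y(x) = x^r sum_{n>=0} a_n x^n with a_0 = 1.
Substitute y = x^r sum a_n x^n and match x^{r+n}. The recurrence is
  D(n) a_n + 1 a_{n-1} + 3 a_{n-2} = 0,  where D(n) = (r+n)(r+n-1) + (2)(r+n) + (-4/9).
  a_n = [-1 a_{n-1} - 3 a_{n-2}] / D(n).
Since the indicial polynomial factors as (r - r_1)(r - r_2), D(n) = (r_1 + n - r_1)(r_1 + n - r_2) = n(n + 5/3).
Evaluating step by step (a_0 = 1):
  n = 1: D(1) = 1(1 + 5/3) = 8/3; numerator = -1(1) = -1; a_1 = (-1)/(8/3) = -3/8
  n = 2: D(2) = 2(2 + 5/3) = 22/3; numerator = -1(-3/8) - 3(1) = -21/8; a_2 = (-21/8)/(22/3) = -63/176
  n = 3: D(3) = 3(3 + 5/3) = 14; numerator = -1(-63/176) - 3(-3/8) = 261/176; a_3 = (261/176)/(14) = 261/2464
  n = 4: D(4) = 4(4 + 5/3) = 68/3; numerator = -1(261/2464) - 3(-63/176) = 2385/2464; a_4 = (2385/2464)/(68/3) = 7155/167552

r = 1/3; a_0 = 1; a_1 = -3/8; a_2 = -63/176; a_3 = 261/2464; a_4 = 7155/167552


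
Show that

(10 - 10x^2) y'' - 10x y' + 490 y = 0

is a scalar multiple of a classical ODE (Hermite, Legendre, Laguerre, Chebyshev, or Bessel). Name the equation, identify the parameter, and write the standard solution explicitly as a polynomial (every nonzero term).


All three coefficients share the factor 10; dividing through by 10 gives  (1 - x^2) y'' - x y' + 49 y = 0.
This matches the Chebyshev equation (1 - x^2) y'' - x y' + n^2 y = 0 (note the -x y' term, not -2x y') with n^2 = 49, so n = 7; the polynomial solution is T_7(x).
With y = sum_k a_k x^k, matching x^k gives (k+2)(k+1) a_{k+2} = (k^2 - n^2) a_k = (k - 7)(k + 7) a_k. The right side vanishes at k = 7, so the series with the parity of 7 terminates at degree 7.
Standard normalization: leading coefficient of T_n is 2^(n-1), so a_7 = 2^6 = 64. Work downward with a_k = (k+1)(k+2) a_{k+2} / ((k - 7)(k + 7)):
  a_5 = (6)(7)(64) / ((5 - 7)(5 + 7)) = 2688/(-24) = -112
  a_3 = (4)(5)(-112) / ((3 - 7)(3 + 7)) = -2240/(-40) = 56
  a_1 = (2)(3)(56) / ((1 - 7)(1 + 7)) = 336/(-48) = -7
Hence T_7(x) = 64 x^7 - 112 x^5 + 56 x^3 - 7 x.

T_7(x); series = 64 x^7 - 112 x^5 + 56 x^3 - 7 x


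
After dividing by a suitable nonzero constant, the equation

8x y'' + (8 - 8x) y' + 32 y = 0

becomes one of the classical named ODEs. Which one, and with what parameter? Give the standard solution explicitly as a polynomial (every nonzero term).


All three coefficients share the factor 8; dividing through by 8 gives  x y'' + (1 - x) y' + 4 y = 0.
This matches the Laguerre equation x y'' + (1 - x) y' + n y = 0 with n = 4; the polynomial solution is L_4(x).
With y = sum_k a_k x^k, matching x^k gives (k+1)k a_{k+1} + (k+1) a_{k+1} - k a_k + n a_k = 0, i.e. (k+1)^2 a_{k+1} = (k - n) a_k = (k - 4) a_k. The right side vanishes at k = 4, so the series terminates at degree 4.
Standard normalization L_n(0) = 1 gives a_0 = 1. Work upward with a_{k+1} = (k - 4) a_k / (k+1)^2:
  a_1 = (0 - 4)(1) / 1^2 = -4/1 = -4
  a_2 = (1 - 4)(-4) / 2^2 = 12/4 = 3
  a_3 = (2 - 4)(3) / 3^2 = -6/9 = -2/3
  a_4 = (3 - 4)(-2/3) / 4^2 = (2/3)/16 = 1/24
Hence L_4(x) = x^4/24 - 2 x^3/3 + 3 x^2 - 4 x + 1.

L_4(x); series = x^4/24 - 2 x^3/3 + 3 x^2 - 4 x + 1


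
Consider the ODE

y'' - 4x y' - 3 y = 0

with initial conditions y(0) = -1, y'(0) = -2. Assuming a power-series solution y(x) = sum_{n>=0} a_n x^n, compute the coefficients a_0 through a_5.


Ansatz: y(x) = sum_{n>=0} a_n x^n, so y'(x) = sum_{n>=1} n a_n x^(n-1) and y''(x) = sum_{n>=2} n(n-1) a_n x^(n-2).
Substitute into P(x) y'' + Q(x) y' + R(x) y = 0 with P(x) = 1, Q(x) = -4x, R(x) = -3, and match powers of x.
Initial conditions: a_0 = -1, a_1 = -2.
Setting the coefficient of each power of x to zero and solving order by order (substituting the coefficients already found):
  x^0: 2 a_2 - 3 a_0 = 0  ->  2 a_2 = 3 a_0 = -3  ->  a_2 = -3/2
  x^1: 6 a_3 - 7 a_1 = 0  ->  6 a_3 = 7 a_1 = -14  ->  a_3 = -7/3
  x^2: 12 a_4 - 11 a_2 = 0  ->  12 a_4 = 11 a_2 = -33/2  ->  a_4 = -11/8
  x^3: 20 a_5 - 15 a_3 = 0  ->  20 a_5 = 15 a_3 = -35  ->  a_5 = -7/4
Truncated series: y(x) = -1 - 2 x - (3/2) x^2 - (7/3) x^3 - (11/8) x^4 - (7/4) x^5 + O(x^6).

a_0 = -1; a_1 = -2; a_2 = -3/2; a_3 = -7/3; a_4 = -11/8; a_5 = -7/4


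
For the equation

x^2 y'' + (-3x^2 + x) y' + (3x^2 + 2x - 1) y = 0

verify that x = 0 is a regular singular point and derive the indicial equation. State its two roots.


Divide by x^2 to reach normal form y'' + P_1(x) y' + P_2(x) y = 0 with P_1(x) = -3 + 1/x and P_2(x) = 3 + 2/x - 1/x^2.
x = 0 is a singular point because the y'-coefficient -3 + 1/x has a pole at x = 0 and the y-coefficient 3 + 2/x - 1/x^2 has a pole at x = 0.
It is a regular singular point because x P_1(x) = p(x) = 1 - 3x and x^2 P_2(x) = q(x) = 3x^2 + 2x - 1 are polynomials, hence analytic at x = 0.
p(0) = 1,  q(0) = -1.
Indicial equation: r(r-1) + p(0) r + q(0) = 0, i.e. r^2 + (p(0) - 1) r + q(0) = 0, i.e. r^2 - 1 = 0.
Discriminant: (0)^2 - 4(-1) = 4, so r = (0 ± 2)/2.
Solving: r_1 = 1, r_2 = -1.

indicial: r^2 - 1 = 0; roots r_1 = 1, r_2 = -1


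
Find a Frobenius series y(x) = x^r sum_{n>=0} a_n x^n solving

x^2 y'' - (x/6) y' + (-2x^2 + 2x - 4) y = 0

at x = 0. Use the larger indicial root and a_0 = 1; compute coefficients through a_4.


Write in Frobenius form y'' + (p(x)/x) y' + (q(x)/x^2) y = 0:
  p(x) = -1/6,  q(x) = -2x^2 + 2x - 4.
Indicial equation: r(r-1) + (-1/6) r + (-4) = 0 -> roots r_1 = 8/3, r_2 = -3/2.
Take r = r_1 = 8/3. Let y(x) = x^r sum_{n>=0} a_n x^n with a_0 = 1.
Substitute y = x^r sum a_n x^n and match x^{r+n}. The recurrence is
  D(n) a_n + 2 a_{n-1} - 2 a_{n-2} = 0,  where D(n) = (r+n)(r+n-1) + (-1/6)(r+n) + (-4).
  a_n = [-2 a_{n-1} + 2 a_{n-2}] / D(n).
Since the indicial polynomial factors as (r - r_1)(r - r_2), D(n) = (r_1 + n - r_1)(r_1 + n - r_2) = n(n + 25/6).
Evaluating step by step (a_0 = 1):
  n = 1: D(1) = 1(1 + 25/6) = 31/6; numerator = -2(1) = -2; a_1 = (-2)/(31/6) = -12/31
  n = 2: D(2) = 2(2 + 25/6) = 37/3; numerator = -2(-12/31) + 2(1) = 86/31; a_2 = (86/31)/(37/3) = 258/1147
  n = 3: D(3) = 3(3 + 25/6) = 43/2; numerator = -2(258/1147) + 2(-12/31) = -1404/1147; a_3 = (-1404/1147)/(43/2) = -2808/49321
  n = 4: D(4) = 4(4 + 25/6) = 98/3; numerator = -2(-2808/49321) + 2(258/1147) = 27804/49321; a_4 = (27804/49321)/(98/3) = 5958/345247

r = 8/3; a_0 = 1; a_1 = -12/31; a_2 = 258/1147; a_3 = -2808/49321; a_4 = 5958/345247


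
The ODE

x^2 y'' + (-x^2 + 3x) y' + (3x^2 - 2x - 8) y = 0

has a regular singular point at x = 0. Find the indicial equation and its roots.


Divide by x^2 to reach normal form y'' + P_1(x) y' + P_2(x) y = 0 with P_1(x) = -1 + 3/x and P_2(x) = 3 - 2/x - 8/x^2.
x = 0 is a singular point because the y'-coefficient -1 + 3/x has a pole at x = 0 and the y-coefficient 3 - 2/x - 8/x^2 has a pole at x = 0.
It is a regular singular point because x P_1(x) = p(x) = 3 - x and x^2 P_2(x) = q(x) = 3x^2 - 2x - 8 are polynomials, hence analytic at x = 0.
p(0) = 3,  q(0) = -8.
Indicial equation: r(r-1) + p(0) r + q(0) = 0, i.e. r^2 + (p(0) - 1) r + q(0) = 0, i.e. r^2 + 2 r - 8 = 0.
Discriminant: (2)^2 - 4(-8) = 36, so r = (-2 ± 6)/2.
Solving: r_1 = 2, r_2 = -4.

indicial: r^2 + 2 r - 8 = 0; roots r_1 = 2, r_2 = -4


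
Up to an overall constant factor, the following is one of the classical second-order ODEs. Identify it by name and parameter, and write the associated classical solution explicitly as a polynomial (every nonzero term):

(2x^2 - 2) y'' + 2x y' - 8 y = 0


All three coefficients share the factor -2; dividing through by -2 gives  (1 - x^2) y'' - x y' + 4 y = 0.
This matches the Chebyshev equation (1 - x^2) y'' - x y' + n^2 y = 0 (note the -x y' term, not -2x y') with n^2 = 4, so n = 2; the polynomial solution is T_2(x).
With y = sum_k a_k x^k, matching x^k gives (k+2)(k+1) a_{k+2} = (k^2 - n^2) a_k = (k - 2)(k + 2) a_k. The right side vanishes at k = 2, so the series with the parity of 2 terminates at degree 2.
Standard normalization: leading coefficient of T_n is 2^(n-1), so a_2 = 2^1 = 2. Work downward with a_k = (k+1)(k+2) a_{k+2} / ((k - 2)(k + 2)):
  a_0 = (1)(2)(2) / ((0 - 2)(0 + 2)) = 4/(-4) = -1
Hence T_2(x) = 2 x^2 - 1.

T_2(x); series = 2 x^2 - 1


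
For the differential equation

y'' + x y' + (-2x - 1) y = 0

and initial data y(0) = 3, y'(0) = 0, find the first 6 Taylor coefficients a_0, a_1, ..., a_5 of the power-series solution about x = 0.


Ansatz: y(x) = sum_{n>=0} a_n x^n, so y'(x) = sum_{n>=1} n a_n x^(n-1) and y''(x) = sum_{n>=2} n(n-1) a_n x^(n-2).
Substitute into P(x) y'' + Q(x) y' + R(x) y = 0 with P(x) = 1, Q(x) = x, R(x) = -2x - 1, and match powers of x.
Initial conditions: a_0 = 3, a_1 = 0.
Setting the coefficient of each power of x to zero and solving order by order (substituting the coefficients already found):
  x^0: 2 a_2 - a_0 = 0  ->  2 a_2 = a_0 = 3  ->  a_2 = 3/2
  x^1: 6 a_3 - 2 a_0 = 0  ->  6 a_3 = 2 a_0 = 6  ->  a_3 = 1
  x^2: 12 a_4 + a_2 - 2 a_1 = 0  ->  12 a_4 = -a_2 + 2 a_1 = -3/2  ->  a_4 = -1/8
  x^3: 20 a_5 + 2 a_3 - 2 a_2 = 0  ->  20 a_5 = -2 a_3 + 2 a_2 = 1  ->  a_5 = 1/20
Truncated series: y(x) = 3 + (3/2) x^2 + x^3 - (1/8) x^4 + (1/20) x^5 + O(x^6).

a_0 = 3; a_1 = 0; a_2 = 3/2; a_3 = 1; a_4 = -1/8; a_5 = 1/20


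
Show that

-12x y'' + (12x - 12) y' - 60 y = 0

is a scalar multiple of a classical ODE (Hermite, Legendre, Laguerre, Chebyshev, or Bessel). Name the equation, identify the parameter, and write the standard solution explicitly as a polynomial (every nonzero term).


All three coefficients share the factor -12; dividing through by -12 gives  x y'' + (1 - x) y' + 5 y = 0.
This matches the Laguerre equation x y'' + (1 - x) y' + n y = 0 with n = 5; the polynomial solution is L_5(x).
With y = sum_k a_k x^k, matching x^k gives (k+1)k a_{k+1} + (k+1) a_{k+1} - k a_k + n a_k = 0, i.e. (k+1)^2 a_{k+1} = (k - n) a_k = (k - 5) a_k. The right side vanishes at k = 5, so the series terminates at degree 5.
Standard normalization L_n(0) = 1 gives a_0 = 1. Work upward with a_{k+1} = (k - 5) a_k / (k+1)^2:
  a_1 = (0 - 5)(1) / 1^2 = -5/1 = -5
  a_2 = (1 - 5)(-5) / 2^2 = 20/4 = 5
  a_3 = (2 - 5)(5) / 3^2 = -15/9 = -5/3
  a_4 = (3 - 5)(-5/3) / 4^2 = (10/3)/16 = 5/24
  a_5 = (4 - 5)(5/24) / 5^2 = (-5/24)/25 = -1/120
Hence L_5(x) = -x^5/120 + 5 x^4/24 - 5 x^3/3 + 5 x^2 - 5 x + 1.

L_5(x); series = -x^5/120 + 5 x^4/24 - 5 x^3/3 + 5 x^2 - 5 x + 1


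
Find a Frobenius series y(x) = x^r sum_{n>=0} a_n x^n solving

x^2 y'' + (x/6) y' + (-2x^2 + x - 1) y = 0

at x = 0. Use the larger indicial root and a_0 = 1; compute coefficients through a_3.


Write in Frobenius form y'' + (p(x)/x) y' + (q(x)/x^2) y = 0:
  p(x) = 1/6,  q(x) = -2x^2 + x - 1.
Indicial equation: r(r-1) + (1/6) r + (-1) = 0 -> roots r_1 = 3/2, r_2 = -2/3.
Take r = r_1 = 3/2. Let y(x) = x^r sum_{n>=0} a_n x^n with a_0 = 1.
Substitute y = x^r sum a_n x^n and match x^{r+n}. The recurrence is
  D(n) a_n + 1 a_{n-1} - 2 a_{n-2} = 0,  where D(n) = (r+n)(r+n-1) + (1/6)(r+n) + (-1).
  a_n = [-1 a_{n-1} + 2 a_{n-2}] / D(n).
Since the indicial polynomial factors as (r - r_1)(r - r_2), D(n) = (r_1 + n - r_1)(r_1 + n - r_2) = n(n + 13/6).
Evaluating step by step (a_0 = 1):
  n = 1: D(1) = 1(1 + 13/6) = 19/6; numerator = -1(1) = -1; a_1 = (-1)/(19/6) = -6/19
  n = 2: D(2) = 2(2 + 13/6) = 25/3; numerator = -1(-6/19) + 2(1) = 44/19; a_2 = (44/19)/(25/3) = 132/475
  n = 3: D(3) = 3(3 + 13/6) = 31/2; numerator = -1(132/475) + 2(-6/19) = -432/475; a_3 = (-432/475)/(31/2) = -864/14725

r = 3/2; a_0 = 1; a_1 = -6/19; a_2 = 132/475; a_3 = -864/14725


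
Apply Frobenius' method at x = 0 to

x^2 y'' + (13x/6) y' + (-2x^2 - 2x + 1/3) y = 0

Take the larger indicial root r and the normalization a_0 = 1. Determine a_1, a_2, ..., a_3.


Write in Frobenius form y'' + (p(x)/x) y' + (q(x)/x^2) y = 0:
  p(x) = 13/6,  q(x) = -2x^2 - 2x + 1/3.
Indicial equation: r(r-1) + (13/6) r + (1/3) = 0 -> roots r_1 = -1/2, r_2 = -2/3.
Take r = r_1 = -1/2. Let y(x) = x^r sum_{n>=0} a_n x^n with a_0 = 1.
Substitute y = x^r sum a_n x^n and match x^{r+n}. The recurrence is
  D(n) a_n - 2 a_{n-1} - 2 a_{n-2} = 0,  where D(n) = (r+n)(r+n-1) + (13/6)(r+n) + (1/3).
  a_n = [2 a_{n-1} + 2 a_{n-2}] / D(n).
Since the indicial polynomial factors as (r - r_1)(r - r_2), D(n) = (r_1 + n - r_1)(r_1 + n - r_2) = n(n + 1/6).
Evaluating step by step (a_0 = 1):
  n = 1: D(1) = 1(1 + 1/6) = 7/6; numerator = 2(1) = 2; a_1 = (2)/(7/6) = 12/7
  n = 2: D(2) = 2(2 + 1/6) = 13/3; numerator = 2(12/7) + 2(1) = 38/7; a_2 = (38/7)/(13/3) = 114/91
  n = 3: D(3) = 3(3 + 1/6) = 19/2; numerator = 2(114/91) + 2(12/7) = 540/91; a_3 = (540/91)/(19/2) = 1080/1729

r = -1/2; a_0 = 1; a_1 = 12/7; a_2 = 114/91; a_3 = 1080/1729


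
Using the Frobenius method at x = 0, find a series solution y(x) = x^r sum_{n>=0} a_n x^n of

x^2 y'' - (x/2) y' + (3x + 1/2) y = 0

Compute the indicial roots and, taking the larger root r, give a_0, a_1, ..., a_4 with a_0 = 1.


Write in Frobenius form y'' + (p(x)/x) y' + (q(x)/x^2) y = 0:
  p(x) = -1/2,  q(x) = 3x + 1/2.
Indicial equation: r(r-1) + (-1/2) r + (1/2) = 0 -> roots r_1 = 1, r_2 = 1/2.
Take r = r_1 = 1. Let y(x) = x^r sum_{n>=0} a_n x^n with a_0 = 1.
Substitute y = x^r sum a_n x^n and match x^{r+n}. The recurrence is
  D(n) a_n + 3 a_{n-1} = 0,  where D(n) = (r+n)(r+n-1) + (-1/2)(r+n) + (1/2).
  a_n = -3 / D(n) * a_{n-1}.
Since the indicial polynomial factors as (r - r_1)(r - r_2), D(n) = (r_1 + n - r_1)(r_1 + n - r_2) = n(n + 1/2).
Evaluating step by step (a_0 = 1):
  n = 1: D(1) = 1(1 + 1/2) = 3/2; numerator = -3(1) = -3; a_1 = (-3)/(3/2) = -2
  n = 2: D(2) = 2(2 + 1/2) = 5; numerator = -3(-2) = 6; a_2 = (6)/(5) = 6/5
  n = 3: D(3) = 3(3 + 1/2) = 21/2; numerator = -3(6/5) = -18/5; a_3 = (-18/5)/(21/2) = -12/35
  n = 4: D(4) = 4(4 + 1/2) = 18; numerator = -3(-12/35) = 36/35; a_4 = (36/35)/(18) = 2/35

r = 1; a_0 = 1; a_1 = -2; a_2 = 6/5; a_3 = -12/35; a_4 = 2/35


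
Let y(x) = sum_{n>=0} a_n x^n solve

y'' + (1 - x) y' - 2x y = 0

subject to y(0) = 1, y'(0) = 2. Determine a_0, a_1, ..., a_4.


Ansatz: y(x) = sum_{n>=0} a_n x^n, so y'(x) = sum_{n>=1} n a_n x^(n-1) and y''(x) = sum_{n>=2} n(n-1) a_n x^(n-2).
Substitute into P(x) y'' + Q(x) y' + R(x) y = 0 with P(x) = 1, Q(x) = 1 - x, R(x) = -2x, and match powers of x.
Initial conditions: a_0 = 1, a_1 = 2.
Setting the coefficient of each power of x to zero and solving order by order (substituting the coefficients already found):
  x^0: 2 a_2 + a_1 = 0  ->  2 a_2 = -a_1 = -2  ->  a_2 = -1
  x^1: 6 a_3 + 2 a_2 - a_1 - 2 a_0 = 0  ->  6 a_3 = -2 a_2 + a_1 + 2 a_0 = 6  ->  a_3 = 1
  x^2: 12 a_4 + 3 a_3 - 2 a_2 - 2 a_1 = 0  ->  12 a_4 = -3 a_3 + 2 a_2 + 2 a_1 = -1  ->  a_4 = -1/12
Truncated series: y(x) = 1 + 2 x - x^2 + x^3 - (1/12) x^4 + O(x^5).

a_0 = 1; a_1 = 2; a_2 = -1; a_3 = 1; a_4 = -1/12


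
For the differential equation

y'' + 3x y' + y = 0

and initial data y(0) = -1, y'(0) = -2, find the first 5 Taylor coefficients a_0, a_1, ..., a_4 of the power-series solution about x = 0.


Ansatz: y(x) = sum_{n>=0} a_n x^n, so y'(x) = sum_{n>=1} n a_n x^(n-1) and y''(x) = sum_{n>=2} n(n-1) a_n x^(n-2).
Substitute into P(x) y'' + Q(x) y' + R(x) y = 0 with P(x) = 1, Q(x) = 3x, R(x) = 1, and match powers of x.
Initial conditions: a_0 = -1, a_1 = -2.
Setting the coefficient of each power of x to zero and solving order by order (substituting the coefficients already found):
  x^0: 2 a_2 + a_0 = 0  ->  2 a_2 = -a_0 = 1  ->  a_2 = 1/2
  x^1: 6 a_3 + 4 a_1 = 0  ->  6 a_3 = -4 a_1 = 8  ->  a_3 = 4/3
  x^2: 12 a_4 + 7 a_2 = 0  ->  12 a_4 = -7 a_2 = -7/2  ->  a_4 = -7/24
Truncated series: y(x) = -1 - 2 x + (1/2) x^2 + (4/3) x^3 - (7/24) x^4 + O(x^5).

a_0 = -1; a_1 = -2; a_2 = 1/2; a_3 = 4/3; a_4 = -7/24


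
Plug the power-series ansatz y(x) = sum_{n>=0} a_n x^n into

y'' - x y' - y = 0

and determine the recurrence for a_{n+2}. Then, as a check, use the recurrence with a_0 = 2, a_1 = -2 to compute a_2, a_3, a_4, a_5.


Substitute y = sum_n a_n x^n.
y''(x) has coefficient (n+2)(n+1) a_{n+2} at x^n;
-x y'(x) has coefficient -n a_n at x^n (shift);
-y(x) has coefficient -1 a_n at x^n.
Matching x^n: (n+2)(n+1) a_{n+2} + (-n - 1) a_n = 0.
Thus a_{n+2} = (n + 1) / ((n+1)(n+2)) * a_n.

Check with a_0 = 2, a_1 = -2 (apply the recurrence for n = 0, 1, 2, 3): a_0 = 2, a_1 = -2, a_2 = 1, a_3 = -2/3, a_4 = 1/4, a_5 = -2/15.

a_(n+2) = (n + 1) / ((n+1)(n+2)) * a_n; check: a_0 = 2, a_1 = -2, a_2 = 1, a_3 = -2/3, a_4 = 1/4, a_5 = -2/15


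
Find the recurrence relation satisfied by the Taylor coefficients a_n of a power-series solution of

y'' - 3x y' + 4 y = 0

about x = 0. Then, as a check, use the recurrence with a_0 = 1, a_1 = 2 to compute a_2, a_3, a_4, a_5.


Substitute y = sum_n a_n x^n.
y''(x) has coefficient (n+2)(n+1) a_{n+2} at x^n;
-3 x y'(x) has coefficient -3 n a_n at x^n (shift);
4 y(x) has coefficient 4 a_n at x^n.
Matching x^n: (n+2)(n+1) a_{n+2} + (-3n + 4) a_n = 0.
Thus a_{n+2} = (3n - 4) / ((n+1)(n+2)) * a_n.

Check with a_0 = 1, a_1 = 2 (apply the recurrence for n = 0, 1, 2, 3): a_0 = 1, a_1 = 2, a_2 = -2, a_3 = -1/3, a_4 = -1/3, a_5 = -1/12.

a_(n+2) = (3n - 4) / ((n+1)(n+2)) * a_n; check: a_0 = 1, a_1 = 2, a_2 = -2, a_3 = -1/3, a_4 = -1/3, a_5 = -1/12


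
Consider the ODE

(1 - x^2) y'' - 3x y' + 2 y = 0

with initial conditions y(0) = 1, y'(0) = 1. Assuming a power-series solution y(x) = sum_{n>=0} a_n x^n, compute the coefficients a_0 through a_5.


Ansatz: y(x) = sum_{n>=0} a_n x^n, so y'(x) = sum_{n>=1} n a_n x^(n-1) and y''(x) = sum_{n>=2} n(n-1) a_n x^(n-2).
Substitute into P(x) y'' + Q(x) y' + R(x) y = 0 with P(x) = 1 - x^2, Q(x) = -3x, R(x) = 2, and match powers of x.
Initial conditions: a_0 = 1, a_1 = 1.
Setting the coefficient of each power of x to zero and solving order by order (substituting the coefficients already found):
  x^0: 2 a_2 + 2 a_0 = 0  ->  2 a_2 = -2 a_0 = -2  ->  a_2 = -1
  x^1: 6 a_3 - a_1 = 0  ->  6 a_3 = a_1 = 1  ->  a_3 = 1/6
  x^2: 12 a_4 - 6 a_2 = 0  ->  12 a_4 = 6 a_2 = -6  ->  a_4 = -1/2
  x^3: 20 a_5 - 13 a_3 = 0  ->  20 a_5 = 13 a_3 = 13/6  ->  a_5 = 13/120
Truncated series: y(x) = 1 + x - x^2 + (1/6) x^3 - (1/2) x^4 + (13/120) x^5 + O(x^6).

a_0 = 1; a_1 = 1; a_2 = -1; a_3 = 1/6; a_4 = -1/2; a_5 = 13/120


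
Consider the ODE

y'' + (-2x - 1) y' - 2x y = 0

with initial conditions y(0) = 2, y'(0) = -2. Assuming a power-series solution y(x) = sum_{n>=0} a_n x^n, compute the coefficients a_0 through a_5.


Ansatz: y(x) = sum_{n>=0} a_n x^n, so y'(x) = sum_{n>=1} n a_n x^(n-1) and y''(x) = sum_{n>=2} n(n-1) a_n x^(n-2).
Substitute into P(x) y'' + Q(x) y' + R(x) y = 0 with P(x) = 1, Q(x) = -2x - 1, R(x) = -2x, and match powers of x.
Initial conditions: a_0 = 2, a_1 = -2.
Setting the coefficient of each power of x to zero and solving order by order (substituting the coefficients already found):
  x^0: 2 a_2 - a_1 = 0  ->  2 a_2 = a_1 = -2  ->  a_2 = -1
  x^1: 6 a_3 - 2 a_2 - 2 a_1 - 2 a_0 = 0  ->  6 a_3 = 2 a_2 + 2 a_1 + 2 a_0 = -2  ->  a_3 = -1/3
  x^2: 12 a_4 - 3 a_3 - 4 a_2 - 2 a_1 = 0  ->  12 a_4 = 3 a_3 + 4 a_2 + 2 a_1 = -9  ->  a_4 = -3/4
  x^3: 20 a_5 - 4 a_4 - 6 a_3 - 2 a_2 = 0  ->  20 a_5 = 4 a_4 + 6 a_3 + 2 a_2 = -7  ->  a_5 = -7/20
Truncated series: y(x) = 2 - 2 x - x^2 - (1/3) x^3 - (3/4) x^4 - (7/20) x^5 + O(x^6).

a_0 = 2; a_1 = -2; a_2 = -1; a_3 = -1/3; a_4 = -3/4; a_5 = -7/20


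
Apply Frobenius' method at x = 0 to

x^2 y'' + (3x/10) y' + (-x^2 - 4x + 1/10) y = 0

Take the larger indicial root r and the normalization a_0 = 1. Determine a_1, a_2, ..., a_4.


Write in Frobenius form y'' + (p(x)/x) y' + (q(x)/x^2) y = 0:
  p(x) = 3/10,  q(x) = -x^2 - 4x + 1/10.
Indicial equation: r(r-1) + (3/10) r + (1/10) = 0 -> roots r_1 = 1/2, r_2 = 1/5.
Take r = r_1 = 1/2. Let y(x) = x^r sum_{n>=0} a_n x^n with a_0 = 1.
Substitute y = x^r sum a_n x^n and match x^{r+n}. The recurrence is
  D(n) a_n - 4 a_{n-1} - 1 a_{n-2} = 0,  where D(n) = (r+n)(r+n-1) + (3/10)(r+n) + (1/10).
  a_n = [4 a_{n-1} + 1 a_{n-2}] / D(n).
Since the indicial polynomial factors as (r - r_1)(r - r_2), D(n) = (r_1 + n - r_1)(r_1 + n - r_2) = n(n + 3/10).
Evaluating step by step (a_0 = 1):
  n = 1: D(1) = 1(1 + 3/10) = 13/10; numerator = 4(1) = 4; a_1 = (4)/(13/10) = 40/13
  n = 2: D(2) = 2(2 + 3/10) = 23/5; numerator = 4(40/13) + 1(1) = 173/13; a_2 = (173/13)/(23/5) = 865/299
  n = 3: D(3) = 3(3 + 3/10) = 99/10; numerator = 4(865/299) + 1(40/13) = 4380/299; a_3 = (4380/299)/(99/10) = 14600/9867
  n = 4: D(4) = 4(4 + 3/10) = 86/5; numerator = 4(14600/9867) + 1(865/299) = 86945/9867; a_4 = (86945/9867)/(86/5) = 434725/848562

r = 1/2; a_0 = 1; a_1 = 40/13; a_2 = 865/299; a_3 = 14600/9867; a_4 = 434725/848562


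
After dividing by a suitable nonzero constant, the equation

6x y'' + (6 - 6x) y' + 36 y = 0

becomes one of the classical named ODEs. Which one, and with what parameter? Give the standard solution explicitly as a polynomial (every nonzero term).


All three coefficients share the factor 6; dividing through by 6 gives  x y'' + (1 - x) y' + 6 y = 0.
This matches the Laguerre equation x y'' + (1 - x) y' + n y = 0 with n = 6; the polynomial solution is L_6(x).
With y = sum_k a_k x^k, matching x^k gives (k+1)k a_{k+1} + (k+1) a_{k+1} - k a_k + n a_k = 0, i.e. (k+1)^2 a_{k+1} = (k - n) a_k = (k - 6) a_k. The right side vanishes at k = 6, so the series terminates at degree 6.
Standard normalization L_n(0) = 1 gives a_0 = 1. Work upward with a_{k+1} = (k - 6) a_k / (k+1)^2:
  a_1 = (0 - 6)(1) / 1^2 = -6/1 = -6
  a_2 = (1 - 6)(-6) / 2^2 = 30/4 = 15/2
  a_3 = (2 - 6)(15/2) / 3^2 = -30/9 = -10/3
  a_4 = (3 - 6)(-10/3) / 4^2 = 10/16 = 5/8
  a_5 = (4 - 6)(5/8) / 5^2 = (-5/4)/25 = -1/20
  a_6 = (5 - 6)(-1/20) / 6^2 = (1/20)/36 = 1/720
Hence L_6(x) = x^6/720 - x^5/20 + 5 x^4/8 - 10 x^3/3 + 15 x^2/2 - 6 x + 1.

L_6(x); series = x^6/720 - x^5/20 + 5 x^4/8 - 10 x^3/3 + 15 x^2/2 - 6 x + 1


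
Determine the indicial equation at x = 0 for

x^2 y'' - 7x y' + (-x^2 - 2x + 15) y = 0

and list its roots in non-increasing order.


Divide by x^2 to reach normal form y'' + P_1(x) y' + P_2(x) y = 0 with P_1(x) = -7/x and P_2(x) = -1 - 2/x + 15/x^2.
x = 0 is a singular point because the y'-coefficient -7/x has a pole at x = 0 and the y-coefficient -1 - 2/x + 15/x^2 has a pole at x = 0.
It is a regular singular point because x P_1(x) = p(x) = -7 and x^2 P_2(x) = q(x) = -x^2 - 2x + 15 are polynomials, hence analytic at x = 0.
p(0) = -7,  q(0) = 15.
Indicial equation: r(r-1) + p(0) r + q(0) = 0, i.e. r^2 + (p(0) - 1) r + q(0) = 0, i.e. r^2 - 8 r + 15 = 0.
Discriminant: (-8)^2 - 4(15) = 4, so r = (8 ± 2)/2.
Solving: r_1 = 5, r_2 = 3.

indicial: r^2 - 8 r + 15 = 0; roots r_1 = 5, r_2 = 3


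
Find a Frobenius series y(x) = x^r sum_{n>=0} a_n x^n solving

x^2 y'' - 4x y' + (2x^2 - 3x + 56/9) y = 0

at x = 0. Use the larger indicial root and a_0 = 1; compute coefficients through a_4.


Write in Frobenius form y'' + (p(x)/x) y' + (q(x)/x^2) y = 0:
  p(x) = -4,  q(x) = 2x^2 - 3x + 56/9.
Indicial equation: r(r-1) + (-4) r + (56/9) = 0 -> roots r_1 = 8/3, r_2 = 7/3.
Take r = r_1 = 8/3. Let y(x) = x^r sum_{n>=0} a_n x^n with a_0 = 1.
Substitute y = x^r sum a_n x^n and match x^{r+n}. The recurrence is
  D(n) a_n - 3 a_{n-1} + 2 a_{n-2} = 0,  where D(n) = (r+n)(r+n-1) + (-4)(r+n) + (56/9).
  a_n = [3 a_{n-1} - 2 a_{n-2}] / D(n).
Since the indicial polynomial factors as (r - r_1)(r - r_2), D(n) = (r_1 + n - r_1)(r_1 + n - r_2) = n(n + 1/3).
Evaluating step by step (a_0 = 1):
  n = 1: D(1) = 1(1 + 1/3) = 4/3; numerator = 3(1) = 3; a_1 = (3)/(4/3) = 9/4
  n = 2: D(2) = 2(2 + 1/3) = 14/3; numerator = 3(9/4) - 2(1) = 19/4; a_2 = (19/4)/(14/3) = 57/56
  n = 3: D(3) = 3(3 + 1/3) = 10; numerator = 3(57/56) - 2(9/4) = -81/56; a_3 = (-81/56)/(10) = -81/560
  n = 4: D(4) = 4(4 + 1/3) = 52/3; numerator = 3(-81/560) - 2(57/56) = -1383/560; a_4 = (-1383/560)/(52/3) = -4149/29120

r = 8/3; a_0 = 1; a_1 = 9/4; a_2 = 57/56; a_3 = -81/560; a_4 = -4149/29120


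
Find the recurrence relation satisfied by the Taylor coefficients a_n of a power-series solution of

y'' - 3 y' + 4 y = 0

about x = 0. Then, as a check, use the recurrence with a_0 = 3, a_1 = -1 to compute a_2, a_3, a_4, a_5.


Substitute y = sum_n a_n x^n.
y''(x) has coefficient (n+2)(n+1) a_{n+2} at x^n;
-3 y'(x) has coefficient -3 (n+1) a_{n+1} at x^n;
4 y(x) has coefficient 4 a_n at x^n.
Matching x^n: (n+2)(n+1) a_{n+2} - 3 (n+1) a_{n+1} + 4 a_n = 0.
Thus a_{n+2} = [3 (n+1) a_{n+1} - 4 a_n] / ((n+1)(n+2)).

Check with a_0 = 3, a_1 = -1 (apply the recurrence for n = 0, 1, 2, 3): a_0 = 3, a_1 = -1, a_2 = -15/2, a_3 = -41/6, a_4 = -21/8, a_5 = -5/24.

a_(n+2) = [3 (n+1) a_(n+1) - 4 a_n] / ((n+1)(n+2)); check: a_0 = 3, a_1 = -1, a_2 = -15/2, a_3 = -41/6, a_4 = -21/8, a_5 = -5/24


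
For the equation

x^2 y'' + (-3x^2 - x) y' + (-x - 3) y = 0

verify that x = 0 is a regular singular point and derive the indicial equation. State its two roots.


Divide by x^2 to reach normal form y'' + P_1(x) y' + P_2(x) y = 0 with P_1(x) = -3 - 1/x and P_2(x) = -1/x - 3/x^2.
x = 0 is a singular point because the y'-coefficient -3 - 1/x has a pole at x = 0 and the y-coefficient -1/x - 3/x^2 has a pole at x = 0.
It is a regular singular point because x P_1(x) = p(x) = -3x - 1 and x^2 P_2(x) = q(x) = -x - 3 are polynomials, hence analytic at x = 0.
p(0) = -1,  q(0) = -3.
Indicial equation: r(r-1) + p(0) r + q(0) = 0, i.e. r^2 + (p(0) - 1) r + q(0) = 0, i.e. r^2 - 2 r - 3 = 0.
Discriminant: (-2)^2 - 4(-3) = 16, so r = (2 ± 4)/2.
Solving: r_1 = 3, r_2 = -1.

indicial: r^2 - 2 r - 3 = 0; roots r_1 = 3, r_2 = -1


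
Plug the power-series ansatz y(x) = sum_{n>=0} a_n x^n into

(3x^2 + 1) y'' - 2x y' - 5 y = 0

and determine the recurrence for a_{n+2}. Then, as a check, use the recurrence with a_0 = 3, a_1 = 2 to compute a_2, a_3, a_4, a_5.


Substitute y = sum_n a_n x^n.
(1 + 3 x^2) y'' contributes (n+2)(n+1) a_{n+2} + 3 n(n-1) a_n at x^n.
-2 x y'(x) contributes -2 n a_n at x^n.
-5 y(x) contributes -5 a_n at x^n.
Matching x^n: (n+2)(n+1) a_{n+2} + (3 n(n-1) - 2 n - 5) a_n = 0.
Thus a_{n+2} = (-3 n(n-1) + 2 n + 5) / ((n+1)(n+2)) * a_n.

Check with a_0 = 3, a_1 = 2 (apply the recurrence for n = 0, 1, 2, 3): a_0 = 3, a_1 = 2, a_2 = 15/2, a_3 = 7/3, a_4 = 15/8, a_5 = -49/60.

a_(n+2) = (-3 n(n-1) + 2 n + 5) / ((n+1)(n+2)) * a_n; check: a_0 = 3, a_1 = 2, a_2 = 15/2, a_3 = 7/3, a_4 = 15/8, a_5 = -49/60


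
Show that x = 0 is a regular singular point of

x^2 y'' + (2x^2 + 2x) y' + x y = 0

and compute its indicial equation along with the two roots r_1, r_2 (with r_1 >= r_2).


Divide by x^2 to reach normal form y'' + P_1(x) y' + P_2(x) y = 0 with P_1(x) = 2 + 2/x and P_2(x) = 1/x.
x = 0 is a singular point because the y'-coefficient 2 + 2/x has a pole at x = 0 and the y-coefficient 1/x has a pole at x = 0.
It is a regular singular point because x P_1(x) = p(x) = 2x + 2 and x^2 P_2(x) = q(x) = x are polynomials, hence analytic at x = 0.
p(0) = 2,  q(0) = 0.
Indicial equation: r(r-1) + p(0) r + q(0) = 0, i.e. r^2 + (p(0) - 1) r + q(0) = 0, i.e. r^2 + 1 r = 0.
Discriminant: (1)^2 - 4(0) = 1, so r = (-1 ± 1)/2.
Solving: r_1 = 0, r_2 = -1.

indicial: r^2 + 1 r = 0; roots r_1 = 0, r_2 = -1
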